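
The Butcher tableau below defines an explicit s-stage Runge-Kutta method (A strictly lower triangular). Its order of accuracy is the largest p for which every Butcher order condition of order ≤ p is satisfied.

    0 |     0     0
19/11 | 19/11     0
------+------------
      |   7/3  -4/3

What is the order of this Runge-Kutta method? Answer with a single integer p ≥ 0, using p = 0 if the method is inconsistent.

1

b = (7/3, -4/3)
c = (0, 19/11)
Σ b_i: 7/3·1 + (-4/3)·1 = 1 ✓
b·c: (-4/3)·19/11 = -76/33 ≠ 1/2 ⇒ order 1.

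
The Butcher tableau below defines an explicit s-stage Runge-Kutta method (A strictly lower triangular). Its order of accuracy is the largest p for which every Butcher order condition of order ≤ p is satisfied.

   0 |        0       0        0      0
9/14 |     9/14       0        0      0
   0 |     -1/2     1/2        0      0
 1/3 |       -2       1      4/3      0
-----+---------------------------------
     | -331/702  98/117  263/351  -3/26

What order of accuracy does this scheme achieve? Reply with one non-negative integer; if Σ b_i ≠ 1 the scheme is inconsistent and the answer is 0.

3

b = (-331/702, 98/117, 263/351, -3/26)
c = (0, 9/14, 0, 1/3)
Ac = (0, 0, 9/28, 9/14)
Σ b_i: (-331/702)·1 + 98/117·1 + 263/351·1 + (-3/26)·1 = 1 ✓
b·c: 98/117·9/14 + (-3/26)·1/3 = 1/2 ✓
b·c²: 98/117·81/196 + (-3/26)·1/9 = 1/3 ✓
b·Ac: 263/351·9/28 + (-3/26)·9/14 = 1/6 ✓
b·c³: 98/117·729/2744 + (-3/26)·1/27 = 55/252 ≠ 1/4 ⇒ order 3.
b·(c∘Ac): (-3/26)·3/14 = -9/364 ≠ 1/8
b·Ac²: 263/351·81/392 + (-3/26)·81/196 = 3/28 ≠ 1/12
b·A²c: (-3/26)·3/7 = -9/182 ≠ 1/24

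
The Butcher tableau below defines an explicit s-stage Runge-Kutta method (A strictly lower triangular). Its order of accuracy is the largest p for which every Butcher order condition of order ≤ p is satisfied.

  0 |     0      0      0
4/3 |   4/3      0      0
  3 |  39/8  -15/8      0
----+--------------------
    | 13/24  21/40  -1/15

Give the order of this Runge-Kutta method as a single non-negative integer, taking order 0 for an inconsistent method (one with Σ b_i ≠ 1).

b = (13/24, 21/40, -1/15)
c = (0, 4/3, 3)
Ac = (0, 0, -5/2)
Σ b_i: 13/24·1 + 21/40·1 + (-1/15)·1 = 1 ✓
b·c: 21/40·4/3 + (-1/15)·3 = 1/2 ✓
b·c²: 21/40·16/9 + (-1/15)·9 = 1/3 ✓
b·Ac: (-1/15)·(-5/2) = 1/6 ✓; 3 stages ⇒ order 3.

3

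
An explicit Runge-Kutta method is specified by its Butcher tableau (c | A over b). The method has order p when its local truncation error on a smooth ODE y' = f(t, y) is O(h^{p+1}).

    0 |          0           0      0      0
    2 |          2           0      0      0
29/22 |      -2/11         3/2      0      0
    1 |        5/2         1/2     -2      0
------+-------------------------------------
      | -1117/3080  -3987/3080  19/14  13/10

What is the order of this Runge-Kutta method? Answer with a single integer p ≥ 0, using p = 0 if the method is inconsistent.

2

b = (-1117/3080, -3987/3080, 19/14, 13/10)
c = (0, 2, 29/22, 1)
Ac = (0, 0, 3, -18/11)
Σ b_i: (-1117/3080)·1 + (-3987/3080)·1 + 19/14·1 + 13/10·1 = 1 ✓
b·c: (-3987/3080)·2 + 19/14·29/22 + 13/10·1 = 1/2 ✓
b·c²: (-3987/3080)·4 + 19/14·841/484 + 13/10·1 = -51489/33880 ≠ 1/3 ⇒ order 2.
b·Ac: 19/14·3 + 13/10·(-18/11) = 1497/770 ≠ 1/6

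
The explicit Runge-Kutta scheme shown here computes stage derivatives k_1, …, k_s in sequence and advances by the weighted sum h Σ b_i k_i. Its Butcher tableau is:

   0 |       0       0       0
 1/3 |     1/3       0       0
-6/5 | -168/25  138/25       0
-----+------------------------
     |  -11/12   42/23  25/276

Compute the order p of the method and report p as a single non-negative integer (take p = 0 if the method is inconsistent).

3

b = (-11/12, 42/23, 25/276)
c = (0, 1/3, -6/5)
Ac = (0, 0, 46/25)
Σ b_i: (-11/12)·1 + 42/23·1 + 25/276·1 = 1 ✓
b·c: 42/23·1/3 + 25/276·(-6/5) = 1/2 ✓
b·c²: 42/23·1/9 + 25/276·36/25 = 1/3 ✓
b·Ac: 25/276·46/25 = 1/6 ✓; 3 stages ⇒ order 3.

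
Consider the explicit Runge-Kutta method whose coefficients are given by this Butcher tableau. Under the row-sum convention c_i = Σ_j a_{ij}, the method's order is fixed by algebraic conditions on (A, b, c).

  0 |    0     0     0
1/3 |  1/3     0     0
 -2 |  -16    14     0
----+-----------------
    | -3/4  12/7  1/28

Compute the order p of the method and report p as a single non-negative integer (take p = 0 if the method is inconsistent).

b = (-3/4, 12/7, 1/28)
c = (0, 1/3, -2)
Ac = (0, 0, 14/3)
Σ b_i: (-3/4)·1 + 12/7·1 + 1/28·1 = 1 ✓
b·c: 12/7·1/3 + 1/28·(-2) = 1/2 ✓
b·c²: 12/7·1/9 + 1/28·4 = 1/3 ✓
b·Ac: 1/28·14/3 = 1/6 ✓; 3 stages ⇒ order 3.

3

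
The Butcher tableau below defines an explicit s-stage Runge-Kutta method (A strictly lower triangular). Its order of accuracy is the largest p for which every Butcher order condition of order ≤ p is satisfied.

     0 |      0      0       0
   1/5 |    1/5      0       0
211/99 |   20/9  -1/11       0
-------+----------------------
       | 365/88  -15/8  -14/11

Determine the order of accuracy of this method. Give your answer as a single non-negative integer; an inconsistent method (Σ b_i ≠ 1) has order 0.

1

b = (365/88, -15/8, -14/11)
c = (0, 1/5, 211/99)
Ac = (0, 0, -1/55)
Σ b_i: 365/88·1 + (-15/8)·1 + (-14/11)·1 = 1 ✓
b·c: (-15/8)·1/5 + (-14/11)·211/99 = -26899/8712 ≠ 1/2 ⇒ order 1.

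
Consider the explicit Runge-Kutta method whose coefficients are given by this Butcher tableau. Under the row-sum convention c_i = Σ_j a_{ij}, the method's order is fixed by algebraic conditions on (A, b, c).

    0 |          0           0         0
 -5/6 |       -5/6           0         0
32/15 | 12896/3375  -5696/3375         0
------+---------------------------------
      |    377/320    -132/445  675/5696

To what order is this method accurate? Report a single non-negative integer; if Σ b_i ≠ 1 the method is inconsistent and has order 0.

b = (377/320, -132/445, 675/5696)
c = (0, -5/6, 32/15)
Ac = (0, 0, 2848/2025)
Σ b_i: 377/320·1 + (-132/445)·1 + 675/5696·1 = 1 ✓
b·c: (-132/445)·(-5/6) + 675/5696·32/15 = 1/2 ✓
b·c²: (-132/445)·25/36 + 675/5696·1024/225 = 1/3 ✓
b·Ac: 675/5696·2848/2025 = 1/6 ✓; 3 stages ⇒ order 3.

3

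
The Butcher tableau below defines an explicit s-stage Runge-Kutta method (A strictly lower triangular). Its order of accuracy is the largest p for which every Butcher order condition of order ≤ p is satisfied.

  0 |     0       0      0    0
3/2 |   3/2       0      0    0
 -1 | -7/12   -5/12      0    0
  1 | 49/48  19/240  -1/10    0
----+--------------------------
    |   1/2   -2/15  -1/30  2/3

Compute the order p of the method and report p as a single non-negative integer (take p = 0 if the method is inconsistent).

b = (1/2, -2/15, -1/30, 2/3)
c = (0, 3/2, -1, 1)
Ac = (0, 0, -5/8, 7/32)
Σ b_i: 1/2·1 + (-2/15)·1 + (-1/30)·1 + 2/3·1 = 1 ✓
b·c: (-2/15)·3/2 + (-1/30)·(-1) + 2/3·1 = 1/2 ✓
b·c²: (-2/15)·9/4 + (-1/30)·1 + 2/3·1 = 1/3 ✓
b·Ac: (-1/30)·(-5/8) + 2/3·7/32 = 1/6 ✓
b·c³: (-2/15)·27/8 + (-1/30)·(-1) + 2/3·1 = 1/4 ✓
b·(c∘Ac): (-1/30)·5/8 + 2/3·7/32 = 1/8 ✓
b·Ac²: (-1/30)·(-15/16) + 2/3·5/64 = 1/12 ✓
b·A²c: 2/3·1/16 = 1/24 ✓; 4 stages ⇒ order 4.

4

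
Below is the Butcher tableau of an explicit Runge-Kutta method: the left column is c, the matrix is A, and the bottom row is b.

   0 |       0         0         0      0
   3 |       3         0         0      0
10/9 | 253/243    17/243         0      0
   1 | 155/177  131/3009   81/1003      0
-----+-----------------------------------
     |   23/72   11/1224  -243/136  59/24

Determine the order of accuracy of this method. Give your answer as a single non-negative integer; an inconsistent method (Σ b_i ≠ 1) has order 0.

4

b = (23/72, 11/1224, -243/136, 59/24)
c = (0, 3, 10/9, 1)
Ac = (0, 0, 17/81, 13/59)
Σ b_i: 23/72·1 + 11/1224·1 + (-243/136)·1 + 59/24·1 = 1 ✓
b·c: 11/1224·3 + (-243/136)·10/9 + 59/24·1 = 1/2 ✓
b·c²: 11/1224·9 + (-243/136)·100/81 + 59/24·1 = 1/3 ✓
b·Ac: (-243/136)·17/81 + 59/24·13/59 = 1/6 ✓
b·c³: 11/1224·27 + (-243/136)·1000/729 + 59/24·1 = 1/4 ✓
b·(c∘Ac): (-243/136)·170/729 + 59/24·13/59 = 1/8 ✓
b·Ac²: (-243/136)·17/27 + 59/24·29/59 = 1/12 ✓
b·A²c: 59/24·1/59 = 1/24 ✓; 4 stages ⇒ order 4.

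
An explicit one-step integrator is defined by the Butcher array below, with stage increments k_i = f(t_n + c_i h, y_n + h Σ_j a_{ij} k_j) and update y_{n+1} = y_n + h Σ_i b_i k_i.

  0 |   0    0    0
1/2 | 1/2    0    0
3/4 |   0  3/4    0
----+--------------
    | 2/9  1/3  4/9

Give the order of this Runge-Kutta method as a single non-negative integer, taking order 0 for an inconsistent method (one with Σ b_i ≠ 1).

b = (2/9, 1/3, 4/9)
c = (0, 1/2, 3/4)
Ac = (0, 0, 3/8)
Σ b_i: 2/9·1 + 1/3·1 + 4/9·1 = 1 ✓
b·c: 1/3·1/2 + 4/9·3/4 = 1/2 ✓
b·c²: 1/3·1/4 + 4/9·9/16 = 1/3 ✓
b·Ac: 4/9·3/8 = 1/6 ✓; 3 stages ⇒ order 3.

3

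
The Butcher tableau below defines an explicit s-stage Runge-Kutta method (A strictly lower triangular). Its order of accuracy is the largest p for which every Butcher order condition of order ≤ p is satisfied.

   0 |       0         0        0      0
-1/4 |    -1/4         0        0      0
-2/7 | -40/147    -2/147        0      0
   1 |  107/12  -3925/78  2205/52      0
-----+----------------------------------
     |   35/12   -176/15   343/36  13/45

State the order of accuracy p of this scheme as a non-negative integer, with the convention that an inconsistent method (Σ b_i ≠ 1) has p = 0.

4

b = (35/12, -176/15, 343/36, 13/45)
c = (0, -1/4, -2/7, 1)
Ac = (0, 0, 1/294, 145/312)
Σ b_i: 35/12·1 + (-176/15)·1 + 343/36·1 + 13/45·1 = 1 ✓
b·c: (-176/15)·(-1/4) + 343/36·(-2/7) + 13/45·1 = 1/2 ✓
b·c²: (-176/15)·1/16 + 343/36·4/49 + 13/45·1 = 1/3 ✓
b·Ac: 343/36·1/294 + 13/45·145/312 = 1/6 ✓
b·c³: (-176/15)·(-1/64) + 343/36·(-8/343) + 13/45·1 = 1/4 ✓
b·(c∘Ac): 343/36·(-1/1029) + 13/45·145/312 = 1/8 ✓
b·Ac²: 343/36·(-1/1176) + 13/45·395/1248 = 1/12 ✓
b·A²c: 13/45·15/104 = 1/24 ✓; 4 stages ⇒ order 4.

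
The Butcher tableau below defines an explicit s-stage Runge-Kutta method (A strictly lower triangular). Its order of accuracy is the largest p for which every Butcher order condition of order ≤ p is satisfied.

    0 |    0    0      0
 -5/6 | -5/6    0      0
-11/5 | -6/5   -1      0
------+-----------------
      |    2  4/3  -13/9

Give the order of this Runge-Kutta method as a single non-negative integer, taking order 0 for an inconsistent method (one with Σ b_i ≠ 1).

b = (2, 4/3, -13/9)
c = (0, -5/6, -11/5)
Ac = (0, 0, 5/6)
Σ b_i: 2·1 + 4/3·1 + (-13/9)·1 = 17/9 ≠ 1 ⇒ order 0.

0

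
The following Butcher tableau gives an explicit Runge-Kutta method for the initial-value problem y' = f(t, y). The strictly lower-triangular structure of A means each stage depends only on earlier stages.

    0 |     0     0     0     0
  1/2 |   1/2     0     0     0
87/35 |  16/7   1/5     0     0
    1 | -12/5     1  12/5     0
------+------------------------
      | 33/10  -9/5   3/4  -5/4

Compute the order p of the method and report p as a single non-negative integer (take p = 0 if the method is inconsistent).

1

b = (33/10, -9/5, 3/4, -5/4)
c = (0, 1/2, 87/35, 1)
Ac = (0, 0, 1/10, 2263/350)
Σ b_i: 33/10·1 + (-9/5)·1 + 3/4·1 + (-5/4)·1 = 1 ✓
b·c: (-9/5)·1/2 + 3/4·87/35 + (-5/4)·1 = -2/7 ≠ 1/2 ⇒ order 1.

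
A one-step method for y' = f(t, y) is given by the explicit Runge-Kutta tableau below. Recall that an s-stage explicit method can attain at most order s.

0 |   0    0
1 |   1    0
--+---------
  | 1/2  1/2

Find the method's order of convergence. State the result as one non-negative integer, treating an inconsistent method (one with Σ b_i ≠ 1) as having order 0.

2

b = (1/2, 1/2)
c = (0, 1)
Σ b_i: 1/2·1 + 1/2·1 = 1 ✓
b·c: 1/2·1 = 1/2 ✓; 2 stages ⇒ order 2.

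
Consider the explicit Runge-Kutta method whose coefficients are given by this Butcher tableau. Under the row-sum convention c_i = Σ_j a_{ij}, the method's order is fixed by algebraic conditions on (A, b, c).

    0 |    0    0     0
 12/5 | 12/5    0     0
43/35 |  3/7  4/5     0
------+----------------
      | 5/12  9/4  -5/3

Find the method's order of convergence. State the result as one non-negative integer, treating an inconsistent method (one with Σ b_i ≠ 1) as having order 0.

b = (5/12, 9/4, -5/3)
c = (0, 12/5, 43/35)
Ac = (0, 0, 48/25)
Σ b_i: 5/12·1 + 9/4·1 + (-5/3)·1 = 1 ✓
b·c: 9/4·12/5 + (-5/3)·43/35 = 352/105 ≠ 1/2 ⇒ order 1.

1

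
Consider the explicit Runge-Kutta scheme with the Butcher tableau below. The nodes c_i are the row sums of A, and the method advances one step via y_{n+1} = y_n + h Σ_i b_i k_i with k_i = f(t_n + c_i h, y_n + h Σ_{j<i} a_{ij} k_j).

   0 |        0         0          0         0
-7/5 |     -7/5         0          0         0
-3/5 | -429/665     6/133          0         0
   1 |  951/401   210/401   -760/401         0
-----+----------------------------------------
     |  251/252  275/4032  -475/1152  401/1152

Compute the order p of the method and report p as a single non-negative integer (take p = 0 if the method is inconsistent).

b = (251/252, 275/4032, -475/1152, 401/1152)
c = (0, -7/5, -3/5, 1)
Ac = (0, 0, -6/95, 162/401)
Σ b_i: 251/252·1 + 275/4032·1 + (-475/1152)·1 + 401/1152·1 = 1 ✓
b·c: 275/4032·(-7/5) + (-475/1152)·(-3/5) + 401/1152·1 = 1/2 ✓
b·c²: 275/4032·49/25 + (-475/1152)·9/25 + 401/1152·1 = 1/3 ✓
b·Ac: (-475/1152)·(-6/95) + 401/1152·162/401 = 1/6 ✓
b·c³: 275/4032·(-343/125) + (-475/1152)·(-27/125) + 401/1152·1 = 1/4 ✓
b·(c∘Ac): (-475/1152)·18/475 + 401/1152·162/401 = 1/8 ✓
b·Ac²: (-475/1152)·42/475 + 401/1152·138/401 = 1/12 ✓
b·A²c: 401/1152·48/401 = 1/24 ✓; 4 stages ⇒ order 4.

4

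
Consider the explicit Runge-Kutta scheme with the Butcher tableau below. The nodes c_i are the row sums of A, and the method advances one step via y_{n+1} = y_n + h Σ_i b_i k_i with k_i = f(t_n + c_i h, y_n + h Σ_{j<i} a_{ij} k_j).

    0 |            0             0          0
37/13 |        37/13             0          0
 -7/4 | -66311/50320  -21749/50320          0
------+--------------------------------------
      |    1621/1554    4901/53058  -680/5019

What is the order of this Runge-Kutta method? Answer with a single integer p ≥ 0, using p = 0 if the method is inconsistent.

3

b = (1621/1554, 4901/53058, -680/5019)
c = (0, 37/13, -7/4)
Ac = (0, 0, -1673/1360)
Σ b_i: 1621/1554·1 + 4901/53058·1 + (-680/5019)·1 = 1 ✓
b·c: 4901/53058·37/13 + (-680/5019)·(-7/4) = 1/2 ✓
b·c²: 4901/53058·1369/169 + (-680/5019)·49/16 = 1/3 ✓
b·Ac: (-680/5019)·(-1673/1360) = 1/6 ✓; 3 stages ⇒ order 3.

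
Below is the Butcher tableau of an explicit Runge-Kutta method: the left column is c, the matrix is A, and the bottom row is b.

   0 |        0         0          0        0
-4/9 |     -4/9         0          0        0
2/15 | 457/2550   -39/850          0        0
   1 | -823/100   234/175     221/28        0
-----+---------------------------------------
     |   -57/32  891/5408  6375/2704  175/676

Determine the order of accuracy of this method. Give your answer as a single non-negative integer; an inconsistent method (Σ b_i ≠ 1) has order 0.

4

b = (-57/32, 891/5408, 6375/2704, 175/676)
c = (0, -4/9, 2/15, 1)
Ac = (0, 0, 26/1275, 481/1050)
Σ b_i: (-57/32)·1 + 891/5408·1 + 6375/2704·1 + 175/676·1 = 1 ✓
b·c: 891/5408·(-4/9) + 6375/2704·2/15 + 175/676·1 = 1/2 ✓
b·c²: 891/5408·16/81 + 6375/2704·4/225 + 175/676·1 = 1/3 ✓
b·Ac: 6375/2704·26/1275 + 175/676·481/1050 = 1/6 ✓
b·c³: 891/5408·(-64/729) + 6375/2704·8/3375 + 175/676·1 = 1/4 ✓
b·(c∘Ac): 6375/2704·52/19125 + 175/676·481/1050 = 1/8 ✓
b·Ac²: 6375/2704·(-104/11475) + 175/676·91/225 = 1/12 ✓
b·A²c: 175/676·169/1050 = 1/24 ✓; 4 stages ⇒ order 4.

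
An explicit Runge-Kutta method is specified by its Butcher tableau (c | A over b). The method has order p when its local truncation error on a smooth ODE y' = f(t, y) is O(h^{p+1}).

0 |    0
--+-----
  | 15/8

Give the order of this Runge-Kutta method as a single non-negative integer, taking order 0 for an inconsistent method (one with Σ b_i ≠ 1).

b = (15/8)
c = (0)
Σ b_i: 15/8·1 = 15/8 ≠ 1 ⇒ order 0.

0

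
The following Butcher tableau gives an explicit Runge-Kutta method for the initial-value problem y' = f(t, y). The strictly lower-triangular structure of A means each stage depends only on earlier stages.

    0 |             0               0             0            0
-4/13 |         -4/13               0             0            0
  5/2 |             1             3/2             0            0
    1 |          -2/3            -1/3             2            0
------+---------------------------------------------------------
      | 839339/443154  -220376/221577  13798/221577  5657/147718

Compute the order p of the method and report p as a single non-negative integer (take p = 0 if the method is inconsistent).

3

b = (839339/443154, -220376/221577, 13798/221577, 5657/147718)
c = (0, -4/13, 5/2, 1)
Ac = (0, 0, -6/13, 199/39)
Σ b_i: 839339/443154·1 + (-220376/221577)·1 + 13798/221577·1 + 5657/147718·1 = 1 ✓
b·c: (-220376/221577)·(-4/13) + 13798/221577·5/2 + 5657/147718·1 = 1/2 ✓
b·c²: (-220376/221577)·16/169 + 13798/221577·25/4 + 5657/147718·1 = 1/3 ✓
b·Ac: 13798/221577·(-6/13) + 5657/147718·199/39 = 1/6 ✓
b·c³: (-220376/221577)·(-64/2197) + 13798/221577·125/8 + 5657/147718·1 = 3995315/3840668 ≠ 1/4 ⇒ order 3.
b·(c∘Ac): 13798/221577·(-15/13) + 5657/147718·199/39 = 711803/5761002 ≠ 1/8
b·Ac²: 13798/221577·24/169 + 5657/147718·12643/1014 = 5603543/11522004 ≠ 1/12
b·A²c: 5657/147718·(-12/13) = -33942/960167 ≠ 1/24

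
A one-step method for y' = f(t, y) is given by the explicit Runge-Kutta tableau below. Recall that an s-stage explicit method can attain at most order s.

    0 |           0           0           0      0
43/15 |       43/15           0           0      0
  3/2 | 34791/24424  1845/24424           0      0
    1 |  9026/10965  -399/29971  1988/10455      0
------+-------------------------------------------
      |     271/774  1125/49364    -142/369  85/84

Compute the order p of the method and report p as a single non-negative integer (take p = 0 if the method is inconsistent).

b = (271/774, 1125/49364, -142/369, 85/84)
c = (0, 43/15, 3/2, 1)
Ac = (0, 0, 123/568, 21/85)
Σ b_i: 271/774·1 + 1125/49364·1 + (-142/369)·1 + 85/84·1 = 1 ✓
b·c: 1125/49364·43/15 + (-142/369)·3/2 + 85/84·1 = 1/2 ✓
b·c²: 1125/49364·1849/225 + (-142/369)·9/4 + 85/84·1 = 1/3 ✓
b·Ac: (-142/369)·123/568 + 85/84·21/85 = 1/6 ✓
b·c³: 1125/49364·79507/3375 + (-142/369)·27/8 + 85/84·1 = 1/4 ✓
b·(c∘Ac): (-142/369)·369/1136 + 85/84·21/85 = 1/8 ✓
b·Ac²: (-142/369)·1763/2840 + 85/84·406/1275 = 1/12 ✓
b·A²c: 85/84·7/170 = 1/24 ✓; 4 stages ⇒ order 4.

4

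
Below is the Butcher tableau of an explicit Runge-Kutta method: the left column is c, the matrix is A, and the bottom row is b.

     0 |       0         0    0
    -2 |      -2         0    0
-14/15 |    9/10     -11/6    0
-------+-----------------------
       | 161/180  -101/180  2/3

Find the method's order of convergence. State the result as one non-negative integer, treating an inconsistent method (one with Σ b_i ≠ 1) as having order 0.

2

b = (161/180, -101/180, 2/3)
c = (0, -2, -14/15)
Ac = (0, 0, 11/3)
Σ b_i: 161/180·1 + (-101/180)·1 + 2/3·1 = 1 ✓
b·c: (-101/180)·(-2) + 2/3·(-14/15) = 1/2 ✓
b·c²: (-101/180)·4 + 2/3·196/225 = -1123/675 ≠ 1/3 ⇒ order 2.
b·Ac: 2/3·11/3 = 22/9 ≠ 1/6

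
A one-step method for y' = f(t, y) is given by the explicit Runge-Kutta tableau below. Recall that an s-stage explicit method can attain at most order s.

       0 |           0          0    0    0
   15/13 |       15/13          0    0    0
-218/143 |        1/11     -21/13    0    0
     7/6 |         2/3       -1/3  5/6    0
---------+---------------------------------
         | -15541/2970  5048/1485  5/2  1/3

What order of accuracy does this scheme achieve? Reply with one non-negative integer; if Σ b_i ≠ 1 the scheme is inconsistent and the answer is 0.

2

b = (-15541/2970, 5048/1485, 5/2, 1/3)
c = (0, 15/13, -218/143, 7/6)
Ac = (0, 0, -315/169, -710/429)
Σ b_i: (-15541/2970)·1 + 5048/1485·1 + 5/2·1 + 1/3·1 = 1 ✓
b·c: 5048/1485·15/13 + 5/2·(-218/143) + 1/3·7/6 = 1/2 ✓
b·c²: 5048/1485·225/169 + 5/2·47524/20449 + 1/3·49/36 = 23828521/2208492 ≠ 1/3 ⇒ order 2.
b·Ac: 5/2·(-315/169) + 1/3·(-710/429) = -174385/33462 ≠ 1/6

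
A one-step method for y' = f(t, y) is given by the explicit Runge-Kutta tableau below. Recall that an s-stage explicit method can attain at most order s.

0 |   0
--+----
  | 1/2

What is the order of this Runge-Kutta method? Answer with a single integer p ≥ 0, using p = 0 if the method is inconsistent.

0

b = (1/2)
c = (0)
Σ b_i: 1/2·1 = 1/2 ≠ 1 ⇒ order 0.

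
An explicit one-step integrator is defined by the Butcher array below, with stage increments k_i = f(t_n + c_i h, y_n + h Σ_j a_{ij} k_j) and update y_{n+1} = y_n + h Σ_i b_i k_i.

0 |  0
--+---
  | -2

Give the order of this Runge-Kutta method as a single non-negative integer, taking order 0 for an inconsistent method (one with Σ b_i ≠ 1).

b = (-2)
c = (0)
Σ b_i: (-2)·1 = -2 ≠ 1 ⇒ order 0.

0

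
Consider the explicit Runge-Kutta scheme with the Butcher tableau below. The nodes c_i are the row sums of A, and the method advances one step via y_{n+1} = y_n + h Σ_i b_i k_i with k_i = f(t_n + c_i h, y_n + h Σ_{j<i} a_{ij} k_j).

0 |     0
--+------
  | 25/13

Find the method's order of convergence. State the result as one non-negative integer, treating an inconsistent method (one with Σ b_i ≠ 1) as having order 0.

b = (25/13)
c = (0)
Σ b_i: 25/13·1 = 25/13 ≠ 1 ⇒ order 0.

0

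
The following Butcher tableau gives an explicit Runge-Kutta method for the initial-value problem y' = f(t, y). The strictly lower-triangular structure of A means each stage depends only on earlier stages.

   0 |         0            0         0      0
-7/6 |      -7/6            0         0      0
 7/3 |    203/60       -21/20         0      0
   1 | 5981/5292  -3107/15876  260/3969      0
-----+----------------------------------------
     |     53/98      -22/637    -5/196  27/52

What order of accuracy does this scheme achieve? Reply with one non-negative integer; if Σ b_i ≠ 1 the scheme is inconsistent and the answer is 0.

4

b = (53/98, -22/637, -5/196, 27/52)
c = (0, -7/6, 7/3, 1)
Ac = (0, 0, 49/40, 247/648)
Σ b_i: 53/98·1 + (-22/637)·1 + (-5/196)·1 + 27/52·1 = 1 ✓
b·c: (-22/637)·(-7/6) + (-5/196)·7/3 + 27/52·1 = 1/2 ✓
b·c²: (-22/637)·49/36 + (-5/196)·49/9 + 27/52·1 = 1/3 ✓
b·Ac: (-5/196)·49/40 + 27/52·247/648 = 1/6 ✓
b·c³: (-22/637)·(-343/216) + (-5/196)·343/27 + 27/52·1 = 1/4 ✓
b·(c∘Ac): (-5/196)·343/120 + 27/52·247/648 = 1/8 ✓
b·Ac²: (-5/196)·(-343/240) + 27/52·13/144 = 1/12 ✓
b·A²c: 27/52·13/162 = 1/24 ✓; 4 stages ⇒ order 4.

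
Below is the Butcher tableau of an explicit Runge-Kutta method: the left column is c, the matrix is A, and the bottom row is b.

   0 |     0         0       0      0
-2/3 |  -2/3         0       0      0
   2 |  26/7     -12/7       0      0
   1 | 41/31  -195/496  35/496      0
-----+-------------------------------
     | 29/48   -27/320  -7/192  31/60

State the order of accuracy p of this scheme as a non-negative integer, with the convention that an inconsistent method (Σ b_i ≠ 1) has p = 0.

4

b = (29/48, -27/320, -7/192, 31/60)
c = (0, -2/3, 2, 1)
Ac = (0, 0, 8/7, 25/62)
Σ b_i: 29/48·1 + (-27/320)·1 + (-7/192)·1 + 31/60·1 = 1 ✓
b·c: (-27/320)·(-2/3) + (-7/192)·2 + 31/60·1 = 1/2 ✓
b·c²: (-27/320)·4/9 + (-7/192)·4 + 31/60·1 = 1/3 ✓
b·Ac: (-7/192)·8/7 + 31/60·25/62 = 1/6 ✓
b·c³: (-27/320)·(-8/27) + (-7/192)·8 + 31/60·1 = 1/4 ✓
b·(c∘Ac): (-7/192)·16/7 + 31/60·25/62 = 1/8 ✓
b·Ac²: (-7/192)·(-16/21) + 31/60·10/93 = 1/12 ✓
b·A²c: 31/60·5/62 = 1/24 ✓; 4 stages ⇒ order 4.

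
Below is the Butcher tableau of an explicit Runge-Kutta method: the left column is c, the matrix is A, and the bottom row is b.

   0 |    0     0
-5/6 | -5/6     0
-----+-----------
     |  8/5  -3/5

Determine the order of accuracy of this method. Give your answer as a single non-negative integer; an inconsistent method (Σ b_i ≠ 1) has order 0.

b = (8/5, -3/5)
c = (0, -5/6)
Σ b_i: 8/5·1 + (-3/5)·1 = 1 ✓
b·c: (-3/5)·(-5/6) = 1/2 ✓; 2 stages ⇒ order 2.

2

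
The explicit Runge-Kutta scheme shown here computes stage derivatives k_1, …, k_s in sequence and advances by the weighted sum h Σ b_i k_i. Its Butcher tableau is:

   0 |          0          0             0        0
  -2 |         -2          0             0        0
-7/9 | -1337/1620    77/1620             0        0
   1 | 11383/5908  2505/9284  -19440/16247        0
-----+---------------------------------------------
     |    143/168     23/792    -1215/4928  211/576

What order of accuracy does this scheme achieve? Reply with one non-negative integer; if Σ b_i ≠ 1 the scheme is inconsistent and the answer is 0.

b = (143/168, 23/792, -1215/4928, 211/576)
c = (0, -2, -7/9, 1)
Ac = (0, 0, -77/810, 165/422)
Σ b_i: 143/168·1 + 23/792·1 + (-1215/4928)·1 + 211/576·1 = 1 ✓
b·c: 23/792·(-2) + (-1215/4928)·(-7/9) + 211/576·1 = 1/2 ✓
b·c²: 23/792·4 + (-1215/4928)·49/81 + 211/576·1 = 1/3 ✓
b·Ac: (-1215/4928)·(-77/810) + 211/576·165/422 = 1/6 ✓
b·c³: 23/792·(-8) + (-1215/4928)·(-343/729) + 211/576·1 = 1/4 ✓
b·(c∘Ac): (-1215/4928)·539/7290 + 211/576·165/422 = 1/8 ✓
b·Ac²: (-1215/4928)·77/405 + 211/576·75/211 = 1/12 ✓
b·A²c: 211/576·24/211 = 1/24 ✓; 4 stages ⇒ order 4.

4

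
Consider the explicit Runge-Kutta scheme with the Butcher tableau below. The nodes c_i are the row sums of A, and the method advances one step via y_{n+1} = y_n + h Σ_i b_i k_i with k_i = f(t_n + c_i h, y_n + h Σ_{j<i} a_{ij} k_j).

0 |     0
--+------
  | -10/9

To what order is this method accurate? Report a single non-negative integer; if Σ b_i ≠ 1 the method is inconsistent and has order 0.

0

b = (-10/9)
c = (0)
Σ b_i: (-10/9)·1 = -10/9 ≠ 1 ⇒ order 0.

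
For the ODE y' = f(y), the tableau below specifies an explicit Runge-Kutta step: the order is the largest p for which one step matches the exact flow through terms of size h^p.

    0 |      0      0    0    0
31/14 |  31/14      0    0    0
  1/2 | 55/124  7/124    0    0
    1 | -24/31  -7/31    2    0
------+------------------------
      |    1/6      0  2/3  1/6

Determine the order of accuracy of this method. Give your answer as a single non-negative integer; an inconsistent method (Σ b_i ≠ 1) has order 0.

b = (1/6, 0, 2/3, 1/6)
c = (0, 31/14, 1/2, 1)
Ac = (0, 0, 1/8, 1/2)
Σ b_i: 1/6·1 + 2/3·1 + 1/6·1 = 1 ✓
b·c: 2/3·1/2 + 1/6·1 = 1/2 ✓
b·c²: 2/3·1/4 + 1/6·1 = 1/3 ✓
b·Ac: 2/3·1/8 + 1/6·1/2 = 1/6 ✓
b·c³: 2/3·1/8 + 1/6·1 = 1/4 ✓
b·(c∘Ac): 2/3·1/16 + 1/6·1/2 = 1/8 ✓
b·Ac²: 2/3·31/112 + 1/6·(-17/28) = 1/12 ✓
b·A²c: 1/6·1/4 = 1/24 ✓; 4 stages ⇒ order 4.

4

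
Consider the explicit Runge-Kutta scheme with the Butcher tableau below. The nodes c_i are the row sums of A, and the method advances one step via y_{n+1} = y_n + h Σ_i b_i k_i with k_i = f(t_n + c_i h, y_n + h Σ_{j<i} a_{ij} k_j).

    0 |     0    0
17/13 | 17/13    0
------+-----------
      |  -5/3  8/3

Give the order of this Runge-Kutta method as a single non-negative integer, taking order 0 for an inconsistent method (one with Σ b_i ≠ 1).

b = (-5/3, 8/3)
c = (0, 17/13)
Σ b_i: (-5/3)·1 + 8/3·1 = 1 ✓
b·c: 8/3·17/13 = 136/39 ≠ 1/2 ⇒ order 1.

1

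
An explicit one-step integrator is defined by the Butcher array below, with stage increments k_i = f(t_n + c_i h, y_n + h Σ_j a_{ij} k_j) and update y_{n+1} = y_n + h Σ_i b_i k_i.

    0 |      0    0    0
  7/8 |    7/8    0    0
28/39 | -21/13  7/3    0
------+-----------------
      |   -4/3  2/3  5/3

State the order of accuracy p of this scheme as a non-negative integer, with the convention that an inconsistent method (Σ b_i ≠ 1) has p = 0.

1

b = (-4/3, 2/3, 5/3)
c = (0, 7/8, 28/39)
Ac = (0, 0, 49/24)
Σ b_i: (-4/3)·1 + 2/3·1 + 5/3·1 = 1 ✓
b·c: 2/3·7/8 + 5/3·28/39 = 833/468 ≠ 1/2 ⇒ order 1.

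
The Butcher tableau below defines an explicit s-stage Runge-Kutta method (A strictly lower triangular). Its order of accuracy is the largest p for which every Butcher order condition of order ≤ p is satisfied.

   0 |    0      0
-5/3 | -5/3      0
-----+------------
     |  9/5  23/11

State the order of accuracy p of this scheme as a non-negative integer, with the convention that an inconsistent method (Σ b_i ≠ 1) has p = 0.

0

b = (9/5, 23/11)
c = (0, -5/3)
Σ b_i: 9/5·1 + 23/11·1 = 214/55 ≠ 1 ⇒ order 0.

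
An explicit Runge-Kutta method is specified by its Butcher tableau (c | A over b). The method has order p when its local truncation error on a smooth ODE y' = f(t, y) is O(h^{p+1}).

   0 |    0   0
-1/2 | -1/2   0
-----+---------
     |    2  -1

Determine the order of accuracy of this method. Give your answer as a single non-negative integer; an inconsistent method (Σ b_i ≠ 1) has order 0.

2

b = (2, -1)
c = (0, -1/2)
Σ b_i: 2·1 + (-1)·1 = 1 ✓
b·c: (-1)·(-1/2) = 1/2 ✓; 2 stages ⇒ order 2.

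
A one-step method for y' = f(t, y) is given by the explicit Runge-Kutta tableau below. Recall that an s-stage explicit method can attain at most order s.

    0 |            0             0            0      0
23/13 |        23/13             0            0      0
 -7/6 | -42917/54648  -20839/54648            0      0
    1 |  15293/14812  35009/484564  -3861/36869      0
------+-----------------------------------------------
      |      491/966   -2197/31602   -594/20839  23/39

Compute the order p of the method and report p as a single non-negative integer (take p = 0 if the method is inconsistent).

4

b = (491/966, -2197/31602, -594/20839, 23/39)
c = (0, 23/13, -7/6, 1)
Ac = (0, 0, -1603/2376, 1/4)
Σ b_i: 491/966·1 + (-2197/31602)·1 + (-594/20839)·1 + 23/39·1 = 1 ✓
b·c: (-2197/31602)·23/13 + (-594/20839)·(-7/6) + 23/39·1 = 1/2 ✓
b·c²: (-2197/31602)·529/169 + (-594/20839)·49/36 + 23/39·1 = 1/3 ✓
b·Ac: (-594/20839)·(-1603/2376) + 23/39·1/4 = 1/6 ✓
b·c³: (-2197/31602)·12167/2197 + (-594/20839)·(-343/216) + 23/39·1 = 1/4 ✓
b·(c∘Ac): (-594/20839)·11221/14256 + 23/39·1/4 = 1/8 ✓
b·Ac²: (-594/20839)·(-36869/30888) + 23/39·25/299 = 1/12 ✓
b·A²c: 23/39·13/184 = 1/24 ✓; 4 stages ⇒ order 4.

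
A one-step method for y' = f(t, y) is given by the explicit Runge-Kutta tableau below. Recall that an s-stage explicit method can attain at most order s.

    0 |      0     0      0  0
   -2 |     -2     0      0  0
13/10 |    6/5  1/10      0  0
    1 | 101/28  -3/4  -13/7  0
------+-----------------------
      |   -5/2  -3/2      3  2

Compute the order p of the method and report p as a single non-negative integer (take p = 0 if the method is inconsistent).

b = (-5/2, -3/2, 3, 2)
c = (0, -2, 13/10, 1)
Ac = (0, 0, -1/5, -32/35)
Σ b_i: (-5/2)·1 + (-3/2)·1 + 3·1 + 2·1 = 1 ✓
b·c: (-3/2)·(-2) + 3·13/10 + 2·1 = 89/10 ≠ 1/2 ⇒ order 1.

1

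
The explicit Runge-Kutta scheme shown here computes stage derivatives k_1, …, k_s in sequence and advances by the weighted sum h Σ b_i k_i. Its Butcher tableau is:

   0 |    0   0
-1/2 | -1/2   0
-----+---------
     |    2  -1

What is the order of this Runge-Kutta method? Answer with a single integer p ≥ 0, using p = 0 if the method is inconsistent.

b = (2, -1)
c = (0, -1/2)
Σ b_i: 2·1 + (-1)·1 = 1 ✓
b·c: (-1)·(-1/2) = 1/2 ✓; 2 stages ⇒ order 2.

2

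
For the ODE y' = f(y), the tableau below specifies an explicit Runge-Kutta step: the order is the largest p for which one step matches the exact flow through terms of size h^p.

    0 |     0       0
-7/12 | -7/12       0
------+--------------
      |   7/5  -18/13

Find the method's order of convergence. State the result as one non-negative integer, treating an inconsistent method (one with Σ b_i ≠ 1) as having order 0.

0

b = (7/5, -18/13)
c = (0, -7/12)
Σ b_i: 7/5·1 + (-18/13)·1 = 1/65 ≠ 1 ⇒ order 0.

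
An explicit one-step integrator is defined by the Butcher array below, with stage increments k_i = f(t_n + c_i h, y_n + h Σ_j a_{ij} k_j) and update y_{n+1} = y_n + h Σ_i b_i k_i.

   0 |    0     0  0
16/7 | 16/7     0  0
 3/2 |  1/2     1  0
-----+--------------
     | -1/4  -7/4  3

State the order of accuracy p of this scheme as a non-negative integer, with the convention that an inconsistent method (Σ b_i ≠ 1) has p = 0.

b = (-1/4, -7/4, 3)
c = (0, 16/7, 3/2)
Ac = (0, 0, 16/7)
Σ b_i: (-1/4)·1 + (-7/4)·1 + 3·1 = 1 ✓
b·c: (-7/4)·16/7 + 3·3/2 = 1/2 ✓
b·c²: (-7/4)·256/49 + 3·9/4 = -67/28 ≠ 1/3 ⇒ order 2.
b·Ac: 3·16/7 = 48/7 ≠ 1/6

2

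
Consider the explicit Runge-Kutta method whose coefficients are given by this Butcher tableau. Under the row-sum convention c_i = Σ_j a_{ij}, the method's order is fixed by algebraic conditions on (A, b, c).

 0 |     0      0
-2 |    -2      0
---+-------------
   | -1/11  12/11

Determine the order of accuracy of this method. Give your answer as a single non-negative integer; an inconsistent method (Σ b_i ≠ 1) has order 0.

b = (-1/11, 12/11)
c = (0, -2)
Σ b_i: (-1/11)·1 + 12/11·1 = 1 ✓
b·c: 12/11·(-2) = -24/11 ≠ 1/2 ⇒ order 1.

1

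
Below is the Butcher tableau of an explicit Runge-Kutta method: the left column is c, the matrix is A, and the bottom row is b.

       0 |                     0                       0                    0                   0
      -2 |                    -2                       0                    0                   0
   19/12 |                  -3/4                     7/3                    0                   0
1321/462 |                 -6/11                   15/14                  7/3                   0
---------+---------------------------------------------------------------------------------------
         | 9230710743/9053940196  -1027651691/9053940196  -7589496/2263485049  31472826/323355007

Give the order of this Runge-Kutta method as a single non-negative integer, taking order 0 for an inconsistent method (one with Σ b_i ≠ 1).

3

b = (9230710743/9053940196, -1027651691/9053940196, -7589496/2263485049, 31472826/323355007)
c = (0, -2, 19/12, 1321/462)
Ac = (0, 0, -14/3, 391/252)
Σ b_i: 9230710743/9053940196·1 + (-1027651691/9053940196)·1 + (-7589496/2263485049)·1 + 31472826/323355007·1 = 1 ✓
b·c: (-1027651691/9053940196)·(-2) + (-7589496/2263485049)·19/12 + 31472826/323355007·1321/462 = 1/2 ✓
b·c²: (-1027651691/9053940196)·4 + (-7589496/2263485049)·361/144 + 31472826/323355007·1745041/213444 = 1/3 ✓
b·Ac: (-7589496/2263485049)·(-14/3) + 31472826/323355007·391/252 = 1/6 ✓
b·c³: (-1027651691/9053940196)·(-8) + (-7589496/2263485049)·6859/1728 + 31472826/323355007·2305199161/98611128 = 3616344056837/1140796464696 ≠ 1/4 ⇒ order 3.
b·(c∘Ac): (-7589496/2263485049)·(-133/18) + 31472826/323355007·516511/116424 = 37205084789/81485461764 ≠ 1/8
b·Ac²: (-7589496/2263485049)·28/3 + 31472826/323355007·30649/3024 = 22238328481/23281560504 ≠ 1/12
b·A²c: 31472826/323355007·(-98/9) = -1028112316/970065021 ≠ 1/24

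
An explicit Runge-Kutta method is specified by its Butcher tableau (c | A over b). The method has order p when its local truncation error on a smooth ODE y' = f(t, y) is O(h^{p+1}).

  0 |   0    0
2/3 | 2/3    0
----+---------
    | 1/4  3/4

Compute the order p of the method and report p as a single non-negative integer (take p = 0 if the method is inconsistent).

b = (1/4, 3/4)
c = (0, 2/3)
Σ b_i: 1/4·1 + 3/4·1 = 1 ✓
b·c: 3/4·2/3 = 1/2 ✓; 2 stages ⇒ order 2.

2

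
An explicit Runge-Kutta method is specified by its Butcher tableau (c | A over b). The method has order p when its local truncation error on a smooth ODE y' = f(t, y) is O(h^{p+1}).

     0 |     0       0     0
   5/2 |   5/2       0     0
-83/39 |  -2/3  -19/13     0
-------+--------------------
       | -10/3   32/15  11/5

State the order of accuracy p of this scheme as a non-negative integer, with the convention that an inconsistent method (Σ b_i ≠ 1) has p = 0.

b = (-10/3, 32/15, 11/5)
c = (0, 5/2, -83/39)
Ac = (0, 0, -95/26)
Σ b_i: (-10/3)·1 + 32/15·1 + 11/5·1 = 1 ✓
b·c: 32/15·5/2 + 11/5·(-83/39) = 127/195 ≠ 1/2 ⇒ order 1.

1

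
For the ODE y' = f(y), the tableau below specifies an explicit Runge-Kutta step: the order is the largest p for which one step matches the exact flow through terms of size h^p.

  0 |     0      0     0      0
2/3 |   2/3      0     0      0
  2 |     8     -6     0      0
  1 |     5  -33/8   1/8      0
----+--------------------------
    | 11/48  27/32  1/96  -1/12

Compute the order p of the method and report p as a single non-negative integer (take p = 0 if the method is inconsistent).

4

b = (11/48, 27/32, 1/96, -1/12)
c = (0, 2/3, 2, 1)
Ac = (0, 0, -4, -5/2)
Σ b_i: 11/48·1 + 27/32·1 + 1/96·1 + (-1/12)·1 = 1 ✓
b·c: 27/32·2/3 + 1/96·2 + (-1/12)·1 = 1/2 ✓
b·c²: 27/32·4/9 + 1/96·4 + (-1/12)·1 = 1/3 ✓
b·Ac: 1/96·(-4) + (-1/12)·(-5/2) = 1/6 ✓
b·c³: 27/32·8/27 + 1/96·8 + (-1/12)·1 = 1/4 ✓
b·(c∘Ac): 1/96·(-8) + (-1/12)·(-5/2) = 1/8 ✓
b·Ac²: 1/96·(-8/3) + (-1/12)·(-4/3) = 1/12 ✓
b·A²c: (-1/12)·(-1/2) = 1/24 ✓; 4 stages ⇒ order 4.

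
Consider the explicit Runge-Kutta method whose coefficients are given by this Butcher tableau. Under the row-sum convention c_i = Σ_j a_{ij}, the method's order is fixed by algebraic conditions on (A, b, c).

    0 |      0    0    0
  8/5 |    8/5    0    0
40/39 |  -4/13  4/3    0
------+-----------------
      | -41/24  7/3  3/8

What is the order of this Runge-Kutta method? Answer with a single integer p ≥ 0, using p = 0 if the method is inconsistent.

b = (-41/24, 7/3, 3/8)
c = (0, 8/5, 40/39)
Ac = (0, 0, 32/15)
Σ b_i: (-41/24)·1 + 7/3·1 + 3/8·1 = 1 ✓
b·c: 7/3·8/5 + 3/8·40/39 = 803/195 ≠ 1/2 ⇒ order 1.

1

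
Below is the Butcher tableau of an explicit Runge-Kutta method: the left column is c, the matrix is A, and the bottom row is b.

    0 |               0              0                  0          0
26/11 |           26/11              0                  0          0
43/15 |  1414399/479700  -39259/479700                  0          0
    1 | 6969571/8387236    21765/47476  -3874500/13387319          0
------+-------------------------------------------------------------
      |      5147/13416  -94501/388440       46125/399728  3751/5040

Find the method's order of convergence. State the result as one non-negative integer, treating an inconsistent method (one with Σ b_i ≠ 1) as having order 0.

4

b = (5147/13416, -94501/388440, 46125/399728, 3751/5040)
c = (0, 26/11, 43/15, 1)
Ac = (0, 0, -3569/18450, 1905/7502)
Σ b_i: 5147/13416·1 + (-94501/388440)·1 + 46125/399728·1 + 3751/5040·1 = 1 ✓
b·c: (-94501/388440)·26/11 + 46125/399728·43/15 + 3751/5040·1 = 1/2 ✓
b·c²: (-94501/388440)·676/121 + 46125/399728·1849/225 + 3751/5040·1 = 1/3 ✓
b·Ac: 46125/399728·(-3569/18450) + 3751/5040·1905/7502 = 1/6 ✓
b·c³: (-94501/388440)·17576/1331 + 46125/399728·79507/3375 + 3751/5040·1 = 1/4 ✓
b·(c∘Ac): 46125/399728·(-153467/276750) + 3751/5040·1905/7502 = 1/8 ✓
b·Ac²: 46125/399728·(-46397/101475) + 3751/5040·7545/41261 = 1/12 ✓
b·A²c: 3751/5040·210/3751 = 1/24 ✓; 4 stages ⇒ order 4.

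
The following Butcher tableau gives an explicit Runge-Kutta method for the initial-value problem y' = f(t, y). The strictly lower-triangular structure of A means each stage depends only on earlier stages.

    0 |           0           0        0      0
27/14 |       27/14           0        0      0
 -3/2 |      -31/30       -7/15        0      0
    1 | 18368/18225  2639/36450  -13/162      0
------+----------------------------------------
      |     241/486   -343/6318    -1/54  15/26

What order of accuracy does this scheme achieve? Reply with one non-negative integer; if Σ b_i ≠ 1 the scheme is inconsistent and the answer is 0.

4

b = (241/486, -343/6318, -1/54, 15/26)
c = (0, 27/14, -3/2, 1)
Ac = (0, 0, -9/10, 13/50)
Σ b_i: 241/486·1 + (-343/6318)·1 + (-1/54)·1 + 15/26·1 = 1 ✓
b·c: (-343/6318)·27/14 + (-1/54)·(-3/2) + 15/26·1 = 1/2 ✓
b·c²: (-343/6318)·729/196 + (-1/54)·9/4 + 15/26·1 = 1/3 ✓
b·Ac: (-1/54)·(-9/10) + 15/26·13/50 = 1/6 ✓
b·c³: (-343/6318)·19683/2744 + (-1/54)·(-27/8) + 15/26·1 = 1/4 ✓
b·(c∘Ac): (-1/54)·27/20 + 15/26·13/50 = 1/8 ✓
b·Ac²: (-1/54)·(-243/140) + 15/26·559/6300 = 1/12 ✓
b·A²c: 15/26·13/180 = 1/24 ✓; 4 stages ⇒ order 4.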